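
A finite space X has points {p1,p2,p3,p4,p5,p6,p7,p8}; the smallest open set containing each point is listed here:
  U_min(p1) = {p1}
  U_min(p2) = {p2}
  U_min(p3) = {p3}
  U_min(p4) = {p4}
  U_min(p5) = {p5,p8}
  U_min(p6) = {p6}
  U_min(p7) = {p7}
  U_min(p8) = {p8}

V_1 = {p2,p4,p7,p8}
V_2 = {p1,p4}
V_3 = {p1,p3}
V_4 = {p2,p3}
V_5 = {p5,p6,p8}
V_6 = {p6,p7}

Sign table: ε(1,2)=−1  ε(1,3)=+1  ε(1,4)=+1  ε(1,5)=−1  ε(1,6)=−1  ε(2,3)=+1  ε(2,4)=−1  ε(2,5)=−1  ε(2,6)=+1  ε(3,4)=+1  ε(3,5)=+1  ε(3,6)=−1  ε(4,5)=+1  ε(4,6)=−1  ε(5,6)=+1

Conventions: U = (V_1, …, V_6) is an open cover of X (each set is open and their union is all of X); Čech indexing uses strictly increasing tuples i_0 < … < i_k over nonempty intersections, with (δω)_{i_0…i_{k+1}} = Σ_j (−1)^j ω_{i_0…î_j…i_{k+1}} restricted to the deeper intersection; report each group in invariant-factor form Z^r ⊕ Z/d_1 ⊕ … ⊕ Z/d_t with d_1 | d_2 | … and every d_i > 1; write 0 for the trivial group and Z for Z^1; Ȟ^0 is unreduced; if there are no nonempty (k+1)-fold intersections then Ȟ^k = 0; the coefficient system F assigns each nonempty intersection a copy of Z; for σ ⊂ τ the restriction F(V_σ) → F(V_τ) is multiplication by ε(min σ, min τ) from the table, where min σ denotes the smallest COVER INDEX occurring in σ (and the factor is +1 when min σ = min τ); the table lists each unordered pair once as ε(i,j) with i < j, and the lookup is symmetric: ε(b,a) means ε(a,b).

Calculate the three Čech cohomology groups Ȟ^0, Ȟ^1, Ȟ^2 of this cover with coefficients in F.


Ȟ^0 ≅ 0,  Ȟ^1 ≅ Z ⊕ Z/2,  Ȟ^2 ≅ 0

cover nerve:
  V12={p4} V14={p2} V15={p8} V16={p7} V23={p1} V34={p3} V56={p6}
C dims 6,7; δ0: rk 6, SNF 1^5·2
Ȟ^0: (6−6)−0=0 ⇒ 0
Ȟ^1: (7−0)−6=1 plus torsion [2] ⇒ Z ⊕ Z/2
Ȟ^2: (0−0)−0=0 ⇒ 0


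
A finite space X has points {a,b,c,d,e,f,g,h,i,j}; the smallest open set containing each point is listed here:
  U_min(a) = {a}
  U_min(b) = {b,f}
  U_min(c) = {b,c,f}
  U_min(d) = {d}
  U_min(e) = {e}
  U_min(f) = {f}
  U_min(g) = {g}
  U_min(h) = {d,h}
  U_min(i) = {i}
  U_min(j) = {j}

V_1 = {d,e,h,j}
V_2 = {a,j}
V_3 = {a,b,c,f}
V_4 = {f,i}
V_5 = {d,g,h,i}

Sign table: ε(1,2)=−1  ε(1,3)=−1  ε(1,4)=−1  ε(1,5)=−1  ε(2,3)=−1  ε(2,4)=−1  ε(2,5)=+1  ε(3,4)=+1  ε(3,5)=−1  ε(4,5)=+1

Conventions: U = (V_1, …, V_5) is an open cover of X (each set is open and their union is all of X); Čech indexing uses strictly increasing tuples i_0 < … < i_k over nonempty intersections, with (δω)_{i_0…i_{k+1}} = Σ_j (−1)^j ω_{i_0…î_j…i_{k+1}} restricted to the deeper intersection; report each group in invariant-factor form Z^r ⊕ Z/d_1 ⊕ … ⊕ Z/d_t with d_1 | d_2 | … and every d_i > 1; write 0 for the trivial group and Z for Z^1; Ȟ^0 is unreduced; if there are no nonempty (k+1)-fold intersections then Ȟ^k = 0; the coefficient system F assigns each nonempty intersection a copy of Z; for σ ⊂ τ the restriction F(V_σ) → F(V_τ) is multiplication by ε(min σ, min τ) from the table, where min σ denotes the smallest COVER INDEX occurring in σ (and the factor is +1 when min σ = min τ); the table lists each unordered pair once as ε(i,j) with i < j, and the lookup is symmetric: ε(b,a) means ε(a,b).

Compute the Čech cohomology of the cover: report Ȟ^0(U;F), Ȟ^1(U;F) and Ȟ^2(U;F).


Ȟ^0(U;F) ≅ 0; Ȟ^1(U;F) ≅ Z/2; Ȟ^2(U;F) ≅ 0

nonempty intersections:
  V12={j} V15={d,h} V23={a} V34={f} V45={i}
C dims 5,5; δ0: rk 5, SNF 1^4·2
Ȟ^0: (5−5)−0=0 ⇒ 0
Ȟ^1: (5−0)−5=0 plus torsion [2] ⇒ Z/2
Ȟ^2: (0−0)−0=0 ⇒ 0


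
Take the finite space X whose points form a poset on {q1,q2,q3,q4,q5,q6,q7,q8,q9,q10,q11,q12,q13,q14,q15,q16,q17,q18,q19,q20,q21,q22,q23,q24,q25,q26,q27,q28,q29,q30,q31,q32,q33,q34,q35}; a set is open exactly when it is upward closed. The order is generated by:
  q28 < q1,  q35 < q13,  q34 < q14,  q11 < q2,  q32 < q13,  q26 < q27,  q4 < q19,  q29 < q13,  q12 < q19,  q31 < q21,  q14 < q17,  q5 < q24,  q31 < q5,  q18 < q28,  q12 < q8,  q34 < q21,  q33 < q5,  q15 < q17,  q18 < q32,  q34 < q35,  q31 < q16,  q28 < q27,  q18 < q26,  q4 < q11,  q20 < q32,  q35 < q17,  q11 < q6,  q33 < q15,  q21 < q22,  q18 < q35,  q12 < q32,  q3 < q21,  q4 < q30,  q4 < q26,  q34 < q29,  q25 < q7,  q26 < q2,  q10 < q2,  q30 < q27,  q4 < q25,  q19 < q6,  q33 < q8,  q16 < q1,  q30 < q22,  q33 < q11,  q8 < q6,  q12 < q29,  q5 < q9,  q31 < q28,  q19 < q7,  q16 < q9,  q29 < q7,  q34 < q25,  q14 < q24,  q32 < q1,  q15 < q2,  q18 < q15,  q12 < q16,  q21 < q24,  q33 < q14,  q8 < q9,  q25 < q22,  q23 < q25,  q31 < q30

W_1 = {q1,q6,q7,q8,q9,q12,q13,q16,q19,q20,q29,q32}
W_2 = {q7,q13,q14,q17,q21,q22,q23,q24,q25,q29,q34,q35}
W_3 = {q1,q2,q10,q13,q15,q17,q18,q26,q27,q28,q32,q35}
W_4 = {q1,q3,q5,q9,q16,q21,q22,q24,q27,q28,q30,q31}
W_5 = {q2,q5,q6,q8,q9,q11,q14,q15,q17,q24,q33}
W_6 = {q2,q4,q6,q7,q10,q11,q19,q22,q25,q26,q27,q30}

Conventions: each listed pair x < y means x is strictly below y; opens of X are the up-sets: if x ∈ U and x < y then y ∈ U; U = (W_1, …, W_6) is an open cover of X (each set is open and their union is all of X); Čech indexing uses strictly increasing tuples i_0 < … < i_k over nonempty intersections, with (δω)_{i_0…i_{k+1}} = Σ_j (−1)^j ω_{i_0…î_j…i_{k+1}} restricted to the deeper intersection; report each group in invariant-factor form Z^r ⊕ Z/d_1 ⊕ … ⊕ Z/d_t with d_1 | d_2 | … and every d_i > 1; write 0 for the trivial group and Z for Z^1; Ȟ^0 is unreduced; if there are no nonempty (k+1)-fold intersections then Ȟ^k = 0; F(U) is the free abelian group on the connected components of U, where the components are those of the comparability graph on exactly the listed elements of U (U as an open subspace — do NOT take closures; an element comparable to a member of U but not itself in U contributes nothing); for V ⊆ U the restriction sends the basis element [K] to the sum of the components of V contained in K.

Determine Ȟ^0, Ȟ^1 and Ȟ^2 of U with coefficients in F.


Ȟ^0 ≅ Z, Ȟ^1 ≅ 0, Ȟ^2 ≅ Z/2

nonempty overlaps:
  W12={q7,q13,q29} W13={q1,q13,q32} W14={q1,q9,q16} W15={q6,q8,q9} W16={q6,q7,q19} W23={q13,q17,q35} W24={q21,q22,q24} W25={q14,q17,q24} W26={q7,q22,q25} W34={q1,q27,q28} W35={q2,q15,q17} W36={q2,q10,q26,q27} W45={q5,q9,q24} W46={q22,q27,q30} W56={q2,q6,q11}
  W123={q13} W126={q7} W134={q1} W145={q9} W156={q6} W235={q17} W245={q24} W246={q22} W346={q27} W356={q2}
components per intersection:
  W1: {q1,q6,q7,q8,q9,q12,q13,q16,q19,q20,q29,q32}
  W2: {q7,q13,q14,q17,q21,q22,q23,q24,q25,q29,q34,q35}
  W3: {q1,q2,q10,q13,q15,q17,q18,q26,q27,q28,q32,q35}
  W4: {q1,q3,q5,q9,q16,q21,q22,q24,q27,q28,q30,q31}
  W5: {q2,q5,q6,q8,q9,q11,q14,q15,q17,q24,q33}
  W6: {q2,q4,q6,q7,q10,q11,q19,q22,q25,q26,q27,q30}
  W12: {q7,q13,q29}
  W13: {q1,q13,q32}
  W14: {q1,q9,q16}
  W15: {q6,q8,q9}
  W16: {q6,q7,q19}
  W23: {q13,q17,q35}
  W24: {q21,q22,q24}
  W25: {q14,q17,q24}
  W26: {q7,q22,q25}
  W34: {q1,q27,q28}
  W35: {q2,q15,q17}
  W36: {q2,q10,q26,q27}
  W45: {q5,q9,q24}
  W46: {q22,q27,q30}
  W56: {q2,q6,q11}
  W123: {q13}
  W126: {q7}
  W134: {q1}
  W145: {q9}
  W156: {q6}
  W235: {q17}
  W245: {q24}
  W246: {q22}
  W346: {q27}
  W356: {q2}
C dims 6,15,10; δ0: rk 5, SNF 1^5; δ1: rk 10, SNF 1^9·2
degree 0: 6−5−0 = 1 → Ȟ^0 ≅ Z
degree 1: 15−10−5 = 0 → Ȟ^1 ≅ 0
degree 2: 10−0−10 = 0 plus torsion [2] → Ȟ^2 ≅ Z/2


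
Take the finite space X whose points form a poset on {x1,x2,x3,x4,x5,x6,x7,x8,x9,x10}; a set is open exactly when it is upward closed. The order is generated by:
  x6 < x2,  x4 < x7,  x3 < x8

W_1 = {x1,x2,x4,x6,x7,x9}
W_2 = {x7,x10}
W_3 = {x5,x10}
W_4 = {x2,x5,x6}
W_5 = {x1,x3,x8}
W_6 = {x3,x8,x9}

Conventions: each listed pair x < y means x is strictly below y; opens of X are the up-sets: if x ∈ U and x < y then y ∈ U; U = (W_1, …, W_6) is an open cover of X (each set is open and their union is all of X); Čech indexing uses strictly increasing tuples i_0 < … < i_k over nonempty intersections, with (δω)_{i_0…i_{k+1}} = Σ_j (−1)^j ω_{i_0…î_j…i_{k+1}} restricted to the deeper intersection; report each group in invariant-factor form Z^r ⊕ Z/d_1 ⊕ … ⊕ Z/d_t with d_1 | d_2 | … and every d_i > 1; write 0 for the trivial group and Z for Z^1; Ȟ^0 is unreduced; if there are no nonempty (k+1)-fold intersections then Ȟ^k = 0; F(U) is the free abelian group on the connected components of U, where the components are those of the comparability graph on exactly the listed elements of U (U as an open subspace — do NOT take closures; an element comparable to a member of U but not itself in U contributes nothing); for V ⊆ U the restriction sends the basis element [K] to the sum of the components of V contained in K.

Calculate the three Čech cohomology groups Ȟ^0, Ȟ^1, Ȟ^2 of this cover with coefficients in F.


cover nerve:
  W12={x7} W14={x2,x6} W15={x1} W16={x9} W23={x10} W34={x5} W56={x3,x8}
components per intersection:
  W1: {x1} {x2,x6} {x4,x7} {x9}
  W2: {x7} {x10}
  W3: {x5} {x10}
  W4: {x2,x6} {x5}
  W5: {x1} {x3,x8}
  W6: {x3,x8} {x9}
  W12: {x7}
  W14: {x2,x6}
  W15: {x1}
  W16: {x9}
  W23: {x10}
  W34: {x5}
  W56: {x3,x8}
C dims 14,7; δ0: rk 7, SNF 1^7
Ȟ^0: (14−7)−0=7 ⇒ Z^7
Ȟ^1: (7−0)−7=0 ⇒ 0
Ȟ^2: (0−0)−0=0 ⇒ 0

Ȟ^0 ≅ Z^7,  Ȟ^1 ≅ 0,  Ȟ^2 ≅ 0


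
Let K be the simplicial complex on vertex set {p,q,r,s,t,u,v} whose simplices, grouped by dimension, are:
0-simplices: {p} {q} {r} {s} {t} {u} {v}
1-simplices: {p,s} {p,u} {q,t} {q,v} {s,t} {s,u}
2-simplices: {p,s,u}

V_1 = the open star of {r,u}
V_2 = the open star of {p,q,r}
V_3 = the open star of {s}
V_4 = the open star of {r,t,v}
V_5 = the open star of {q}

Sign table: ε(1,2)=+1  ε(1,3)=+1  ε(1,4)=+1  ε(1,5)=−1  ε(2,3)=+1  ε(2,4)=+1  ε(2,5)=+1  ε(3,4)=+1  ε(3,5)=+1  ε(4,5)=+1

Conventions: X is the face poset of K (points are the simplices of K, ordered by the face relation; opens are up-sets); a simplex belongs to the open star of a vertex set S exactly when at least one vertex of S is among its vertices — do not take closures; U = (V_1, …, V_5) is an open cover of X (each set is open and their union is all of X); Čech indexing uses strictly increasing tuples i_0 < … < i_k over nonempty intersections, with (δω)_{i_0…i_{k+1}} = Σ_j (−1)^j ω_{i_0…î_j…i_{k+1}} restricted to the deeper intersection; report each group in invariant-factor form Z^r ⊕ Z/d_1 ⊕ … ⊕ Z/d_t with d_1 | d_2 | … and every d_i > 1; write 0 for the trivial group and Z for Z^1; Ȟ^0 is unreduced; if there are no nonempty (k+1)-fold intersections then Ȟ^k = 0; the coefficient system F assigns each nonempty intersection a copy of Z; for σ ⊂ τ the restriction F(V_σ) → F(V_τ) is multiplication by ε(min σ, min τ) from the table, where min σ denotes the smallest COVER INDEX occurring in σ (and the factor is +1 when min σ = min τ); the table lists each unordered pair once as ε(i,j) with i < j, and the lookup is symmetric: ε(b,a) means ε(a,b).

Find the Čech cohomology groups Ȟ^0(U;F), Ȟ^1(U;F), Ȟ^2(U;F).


Ȟ^0(U;F) ≅ Z; Ȟ^1(U;F) ≅ Z; Ȟ^2(U;F) ≅ 0

nonempty overlaps:
  V1={{r},{u},{p,u},{s,u},{p,s,u}} V2={{p},{q},{r},{p,s},{p,u},{q,t},{q,v},{p,s,u}} V3={{s},{p,s},{s,t},{s,u},{p,s,u}} V4={{r},{t},{v},{q,t},{q,v},{s,t}} V5={{q},{q,t},{q,v}}
  V12={{r},{p,u},{p,s,u}} V13={{s,u},{p,s,u}} V14={{r}} V23={{p,s},{p,s,u}} V24={{r},{q,t},{q,v}} V25={{q},{q,t},{q,v}} V34={{s,t}} V45={{q,t},{q,v}}
  V123={{p,s,u}} V124={{r}} V245={{q,t},{q,v}}
C dims 5,8,3; δ0: rk 4, SNF 1^4; δ1: rk 3, SNF 1^3
degree 0: 5−4−0 = 1 → Ȟ^0 ≅ Z
degree 1: 8−3−4 = 1 → Ȟ^1 ≅ Z
degree 2: 3−0−3 = 0 → Ȟ^2 ≅ 0


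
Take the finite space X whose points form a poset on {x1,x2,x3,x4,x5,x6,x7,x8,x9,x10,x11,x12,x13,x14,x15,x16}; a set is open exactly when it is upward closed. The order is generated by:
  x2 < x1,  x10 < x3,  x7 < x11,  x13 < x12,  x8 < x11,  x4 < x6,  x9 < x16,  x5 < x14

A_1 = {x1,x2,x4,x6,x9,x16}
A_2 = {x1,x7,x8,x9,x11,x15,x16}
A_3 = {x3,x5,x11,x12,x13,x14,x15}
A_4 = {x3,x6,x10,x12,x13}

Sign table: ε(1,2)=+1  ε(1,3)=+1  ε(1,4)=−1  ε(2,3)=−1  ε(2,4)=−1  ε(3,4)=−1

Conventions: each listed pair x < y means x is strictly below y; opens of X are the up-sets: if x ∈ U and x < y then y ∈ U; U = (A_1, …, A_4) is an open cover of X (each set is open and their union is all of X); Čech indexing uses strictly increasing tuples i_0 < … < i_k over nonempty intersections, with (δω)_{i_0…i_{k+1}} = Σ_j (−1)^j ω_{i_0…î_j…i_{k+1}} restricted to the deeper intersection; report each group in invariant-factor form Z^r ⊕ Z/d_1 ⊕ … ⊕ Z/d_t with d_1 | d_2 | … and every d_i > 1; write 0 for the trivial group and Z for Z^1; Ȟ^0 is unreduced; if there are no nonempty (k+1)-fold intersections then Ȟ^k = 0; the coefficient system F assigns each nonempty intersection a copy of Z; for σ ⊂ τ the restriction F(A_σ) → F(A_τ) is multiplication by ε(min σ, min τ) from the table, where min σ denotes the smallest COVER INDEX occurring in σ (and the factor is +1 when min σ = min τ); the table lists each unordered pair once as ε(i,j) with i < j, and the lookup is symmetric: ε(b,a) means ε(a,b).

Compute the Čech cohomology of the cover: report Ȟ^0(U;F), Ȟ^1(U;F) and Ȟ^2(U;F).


Ȟ^0(U;F) ≅ 0,  Ȟ^1(U;F) ≅ Z/2,  Ȟ^2(U;F) ≅ 0

intersection data:
  A12={x1,x9,x16} A14={x6} A23={x11,x15} A34={x3,x12,x13}
C dims 4,4; δ0: rk 4, SNF 1^3·2
Ȟ^0 = (4 − 4) − 0 = 0, so Ȟ^0 ≅ 0
Ȟ^1 = (4 − 0) − 4 = 0 plus torsion [2], so Ȟ^1 ≅ Z/2
Ȟ^2 = (0 − 0) − 0 = 0, so Ȟ^2 ≅ 0


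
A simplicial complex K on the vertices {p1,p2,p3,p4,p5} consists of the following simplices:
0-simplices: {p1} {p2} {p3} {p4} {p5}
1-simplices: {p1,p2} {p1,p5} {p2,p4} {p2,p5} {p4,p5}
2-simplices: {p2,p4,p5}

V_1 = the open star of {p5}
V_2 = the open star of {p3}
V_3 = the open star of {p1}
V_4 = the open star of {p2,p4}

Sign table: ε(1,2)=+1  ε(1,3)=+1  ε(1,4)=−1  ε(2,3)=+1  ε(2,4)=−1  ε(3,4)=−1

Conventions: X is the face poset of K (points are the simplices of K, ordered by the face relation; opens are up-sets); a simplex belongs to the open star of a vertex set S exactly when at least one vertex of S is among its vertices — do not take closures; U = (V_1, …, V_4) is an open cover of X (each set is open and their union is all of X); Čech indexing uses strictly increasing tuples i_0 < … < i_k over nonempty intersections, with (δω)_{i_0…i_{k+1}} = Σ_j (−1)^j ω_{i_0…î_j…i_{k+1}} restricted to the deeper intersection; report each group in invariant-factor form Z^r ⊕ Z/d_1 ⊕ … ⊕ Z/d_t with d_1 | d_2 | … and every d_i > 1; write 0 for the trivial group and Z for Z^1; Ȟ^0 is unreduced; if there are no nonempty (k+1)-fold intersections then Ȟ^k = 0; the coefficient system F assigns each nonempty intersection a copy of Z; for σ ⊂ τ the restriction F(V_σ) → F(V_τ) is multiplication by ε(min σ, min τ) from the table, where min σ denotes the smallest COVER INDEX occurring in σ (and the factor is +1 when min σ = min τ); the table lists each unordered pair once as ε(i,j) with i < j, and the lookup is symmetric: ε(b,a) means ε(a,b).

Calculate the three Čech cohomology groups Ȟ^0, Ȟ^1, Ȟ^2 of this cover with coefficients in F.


nerve simplices:
  V1={{p5},{p1,p5},{p2,p5},{p4,p5},{p2,p4,p5}} V2={{p3}} V3={{p1},{p1,p2},{p1,p5}} V4={{p2},{p4},{p1,p2},{p2,p4},{p2,p5},{p4,p5},{p2,p4,p5}}
  V13={{p1,p5}} V14={{p2,p5},{p4,p5},{p2,p4,p5}} V34={{p1,p2}}
C dims 4,3; δ0: rk 2, SNF 1^2
degree 0: 4−2−0 = 2 → Ȟ^0 ≅ Z^2
degree 1: 3−0−2 = 1 → Ȟ^1 ≅ Z
degree 2: 0−0−0 = 0 → Ȟ^2 ≅ 0

Ȟ^0 = Z^2,  Ȟ^1 = Z,  Ȟ^2 = 0


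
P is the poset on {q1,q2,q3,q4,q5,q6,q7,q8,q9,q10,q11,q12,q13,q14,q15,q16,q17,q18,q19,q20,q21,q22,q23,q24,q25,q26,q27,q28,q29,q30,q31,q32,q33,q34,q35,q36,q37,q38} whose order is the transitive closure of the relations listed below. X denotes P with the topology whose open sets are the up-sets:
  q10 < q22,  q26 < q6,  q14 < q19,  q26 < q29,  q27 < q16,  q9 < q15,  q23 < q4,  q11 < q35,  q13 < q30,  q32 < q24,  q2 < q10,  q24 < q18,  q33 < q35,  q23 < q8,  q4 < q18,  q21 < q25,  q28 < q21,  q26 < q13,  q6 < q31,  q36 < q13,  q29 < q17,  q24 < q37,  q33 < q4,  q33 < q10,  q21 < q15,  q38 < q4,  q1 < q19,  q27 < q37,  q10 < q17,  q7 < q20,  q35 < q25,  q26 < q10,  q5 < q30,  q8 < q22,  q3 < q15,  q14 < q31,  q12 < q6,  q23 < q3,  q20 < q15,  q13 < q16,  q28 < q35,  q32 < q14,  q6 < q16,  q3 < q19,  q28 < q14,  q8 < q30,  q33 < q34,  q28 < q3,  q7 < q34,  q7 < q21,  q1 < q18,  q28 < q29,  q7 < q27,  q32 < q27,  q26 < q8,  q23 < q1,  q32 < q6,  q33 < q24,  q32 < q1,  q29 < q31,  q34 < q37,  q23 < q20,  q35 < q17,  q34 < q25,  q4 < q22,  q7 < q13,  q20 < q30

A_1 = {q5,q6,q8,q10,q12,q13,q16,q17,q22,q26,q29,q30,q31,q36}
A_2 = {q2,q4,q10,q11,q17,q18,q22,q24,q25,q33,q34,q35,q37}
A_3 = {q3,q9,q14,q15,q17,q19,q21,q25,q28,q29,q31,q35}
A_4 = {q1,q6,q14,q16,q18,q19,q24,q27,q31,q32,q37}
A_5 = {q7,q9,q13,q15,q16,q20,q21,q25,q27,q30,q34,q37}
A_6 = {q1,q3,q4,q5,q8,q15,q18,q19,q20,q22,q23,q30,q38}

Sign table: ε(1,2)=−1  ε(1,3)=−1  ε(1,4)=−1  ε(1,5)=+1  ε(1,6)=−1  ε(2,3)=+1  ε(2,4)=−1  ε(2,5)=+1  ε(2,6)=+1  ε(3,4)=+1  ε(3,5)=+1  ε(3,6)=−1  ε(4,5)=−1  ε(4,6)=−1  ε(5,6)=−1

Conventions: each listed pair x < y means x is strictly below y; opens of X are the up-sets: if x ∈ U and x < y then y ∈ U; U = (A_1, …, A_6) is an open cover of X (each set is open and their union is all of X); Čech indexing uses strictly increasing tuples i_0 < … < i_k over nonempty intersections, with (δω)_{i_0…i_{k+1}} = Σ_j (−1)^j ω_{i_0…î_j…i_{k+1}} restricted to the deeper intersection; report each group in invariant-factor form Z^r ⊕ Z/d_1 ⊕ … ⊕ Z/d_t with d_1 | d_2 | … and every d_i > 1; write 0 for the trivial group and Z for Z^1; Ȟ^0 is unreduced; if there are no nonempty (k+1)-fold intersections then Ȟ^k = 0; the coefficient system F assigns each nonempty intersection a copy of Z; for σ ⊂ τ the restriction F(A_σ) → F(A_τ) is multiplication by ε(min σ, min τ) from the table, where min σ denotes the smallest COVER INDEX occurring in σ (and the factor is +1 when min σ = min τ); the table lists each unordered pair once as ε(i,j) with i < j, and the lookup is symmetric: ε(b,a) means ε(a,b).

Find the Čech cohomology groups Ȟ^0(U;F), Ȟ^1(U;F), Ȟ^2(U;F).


nerve of the cover:
  A12={q10,q17,q22} A13={q17,q29,q31} A14={q6,q16,q31} A15={q13,q16,q30} A16={q5,q8,q22,q30} A23={q17,q25,q35} A24={q18,q24,q37} A25={q25,q34,q37} A26={q4,q18,q22} A34={q14,q19,q31} A35={q9,q15,q21,q25} A36={q3,q15,q19} A45={q16,q27,q37} A46={q1,q18,q19} A56={q15,q20,q30}
  A123={q17} A126={q22} A134={q31} A145={q16} A156={q30} A235={q25} A245={q37} A246={q18} A346={q19} A356={q15}
C dims 6,15,10; δ0: rk 6, SNF 1^5·2; δ1: rk 9, SNF 1^9
Ȟ^0 = (6 − 6) − 0 = 0, so Ȟ^0 ≅ 0
Ȟ^1 = (15 − 9) − 6 = 0 plus torsion [2], so Ȟ^1 ≅ Z/2
Ȟ^2 = (10 − 0) − 9 = 1, so Ȟ^2 ≅ Z

Ȟ^0 = 0, Ȟ^1 = Z/2, Ȟ^2 = Z


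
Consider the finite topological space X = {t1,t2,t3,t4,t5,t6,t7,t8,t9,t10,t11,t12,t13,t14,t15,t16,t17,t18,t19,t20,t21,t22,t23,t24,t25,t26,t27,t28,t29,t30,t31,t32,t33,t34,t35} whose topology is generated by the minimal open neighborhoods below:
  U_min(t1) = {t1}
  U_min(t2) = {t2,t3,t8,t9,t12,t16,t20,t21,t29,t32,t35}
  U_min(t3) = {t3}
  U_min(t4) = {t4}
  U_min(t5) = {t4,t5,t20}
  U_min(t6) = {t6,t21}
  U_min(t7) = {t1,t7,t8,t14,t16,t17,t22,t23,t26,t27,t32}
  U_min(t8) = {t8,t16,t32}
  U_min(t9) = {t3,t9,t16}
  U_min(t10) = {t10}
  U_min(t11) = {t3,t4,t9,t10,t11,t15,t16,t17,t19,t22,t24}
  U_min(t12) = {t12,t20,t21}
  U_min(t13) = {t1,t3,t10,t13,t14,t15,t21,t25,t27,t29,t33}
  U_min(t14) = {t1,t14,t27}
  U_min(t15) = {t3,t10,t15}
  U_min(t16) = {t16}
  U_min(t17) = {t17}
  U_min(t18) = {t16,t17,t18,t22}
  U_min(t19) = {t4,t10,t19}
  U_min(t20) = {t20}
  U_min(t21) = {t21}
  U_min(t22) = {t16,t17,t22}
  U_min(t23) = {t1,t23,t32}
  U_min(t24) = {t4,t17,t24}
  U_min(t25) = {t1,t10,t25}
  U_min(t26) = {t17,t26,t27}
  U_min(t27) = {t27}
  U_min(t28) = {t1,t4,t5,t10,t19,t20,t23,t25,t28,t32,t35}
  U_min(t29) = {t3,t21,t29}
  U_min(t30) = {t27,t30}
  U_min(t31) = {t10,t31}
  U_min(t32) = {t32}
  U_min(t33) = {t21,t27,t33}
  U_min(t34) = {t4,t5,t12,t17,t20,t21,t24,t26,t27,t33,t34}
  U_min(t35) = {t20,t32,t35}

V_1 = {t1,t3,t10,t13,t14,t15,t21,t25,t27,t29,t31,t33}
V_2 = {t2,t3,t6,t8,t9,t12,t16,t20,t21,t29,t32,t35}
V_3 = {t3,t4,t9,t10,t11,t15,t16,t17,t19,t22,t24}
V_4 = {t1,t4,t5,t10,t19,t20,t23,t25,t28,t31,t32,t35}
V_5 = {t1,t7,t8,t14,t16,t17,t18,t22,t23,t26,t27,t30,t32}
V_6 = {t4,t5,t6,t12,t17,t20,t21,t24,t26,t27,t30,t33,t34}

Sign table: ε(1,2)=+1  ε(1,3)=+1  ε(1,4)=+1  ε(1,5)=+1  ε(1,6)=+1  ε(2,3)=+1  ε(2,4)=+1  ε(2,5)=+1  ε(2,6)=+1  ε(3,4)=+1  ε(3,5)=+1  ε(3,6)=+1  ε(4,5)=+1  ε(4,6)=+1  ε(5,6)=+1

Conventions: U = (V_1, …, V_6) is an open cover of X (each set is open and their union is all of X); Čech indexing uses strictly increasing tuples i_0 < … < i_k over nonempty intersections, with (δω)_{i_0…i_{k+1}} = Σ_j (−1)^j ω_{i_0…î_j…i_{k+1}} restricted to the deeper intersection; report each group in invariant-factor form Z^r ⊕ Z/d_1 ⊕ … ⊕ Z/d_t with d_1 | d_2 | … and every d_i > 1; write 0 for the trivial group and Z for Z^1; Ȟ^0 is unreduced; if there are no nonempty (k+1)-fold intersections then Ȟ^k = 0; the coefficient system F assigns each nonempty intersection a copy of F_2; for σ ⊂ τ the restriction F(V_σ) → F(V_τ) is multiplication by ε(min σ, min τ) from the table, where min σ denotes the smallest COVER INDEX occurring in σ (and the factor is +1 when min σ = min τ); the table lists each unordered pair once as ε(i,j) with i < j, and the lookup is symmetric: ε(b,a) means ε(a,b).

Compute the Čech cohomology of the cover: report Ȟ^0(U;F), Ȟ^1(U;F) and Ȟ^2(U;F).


Ȟ^0 ≅ Z/2, Ȟ^1 ≅ Z/2, Ȟ^2 ≅ Z/2

nerve of the cover:
  V12={t3,t21,t29} V13={t3,t10,t15} V14={t1,t10,t25,t31} V15={t1,t14,t27} V16={t21,t27,t33} V23={t3,t9,t16} V24={t20,t32,t35} V25={t8,t16,t32} V26={t6,t12,t20,t21} V34={t4,t10,t19} V35={t16,t17,t22} V36={t4,t17,t24} V45={t1,t23,t32} V46={t4,t5,t20} V56={t17,t26,t27,t30}
  V123={t3} V126={t21} V134={t10} V145={t1} V156={t27} V235={t16} V245={t32} V246={t20} V346={t4} V356={t17}
C dims 6,15,10; δ0: rk_F2 5; δ1: rk_F2 9
Ȟ^0 = (6 − 5) − 0 = 1, so Ȟ^0 ≅ Z/2
Ȟ^1 = (15 − 9) − 5 = 1, so Ȟ^1 ≅ Z/2
Ȟ^2 = (10 − 0) − 9 = 1, so Ȟ^2 ≅ Z/2


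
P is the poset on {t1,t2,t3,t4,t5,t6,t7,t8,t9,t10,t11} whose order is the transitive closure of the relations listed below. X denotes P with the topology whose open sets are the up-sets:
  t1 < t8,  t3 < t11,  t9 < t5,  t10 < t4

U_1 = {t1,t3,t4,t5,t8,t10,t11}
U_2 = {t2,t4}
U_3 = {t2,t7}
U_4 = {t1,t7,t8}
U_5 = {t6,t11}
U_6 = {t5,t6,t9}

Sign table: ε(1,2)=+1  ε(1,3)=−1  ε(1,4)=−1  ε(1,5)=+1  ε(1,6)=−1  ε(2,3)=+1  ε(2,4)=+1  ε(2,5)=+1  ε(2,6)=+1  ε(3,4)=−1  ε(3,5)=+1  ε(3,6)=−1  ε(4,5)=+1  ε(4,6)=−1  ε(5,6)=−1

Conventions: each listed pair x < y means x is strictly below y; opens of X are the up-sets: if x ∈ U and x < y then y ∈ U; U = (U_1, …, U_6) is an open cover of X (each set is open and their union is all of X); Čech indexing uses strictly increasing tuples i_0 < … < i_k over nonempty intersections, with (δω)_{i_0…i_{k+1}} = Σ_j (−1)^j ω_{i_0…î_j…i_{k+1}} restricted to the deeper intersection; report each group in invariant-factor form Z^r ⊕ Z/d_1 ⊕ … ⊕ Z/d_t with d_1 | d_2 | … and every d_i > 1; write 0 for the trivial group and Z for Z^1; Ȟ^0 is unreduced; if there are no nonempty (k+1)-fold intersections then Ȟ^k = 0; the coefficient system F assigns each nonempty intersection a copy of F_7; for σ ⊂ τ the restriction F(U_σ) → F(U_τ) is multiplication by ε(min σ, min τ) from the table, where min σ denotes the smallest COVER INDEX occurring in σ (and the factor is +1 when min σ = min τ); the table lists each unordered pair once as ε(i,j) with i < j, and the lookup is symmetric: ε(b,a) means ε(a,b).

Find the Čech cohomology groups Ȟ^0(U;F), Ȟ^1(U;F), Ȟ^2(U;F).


nerve of the cover:
  U12={t4} U14={t1,t8} U15={t11} U16={t5} U23={t2} U34={t7} U56={t6}
C dims 6,7; δ0: rk_F7 5
Ȟ^0 = (6 − 5) − 0 = 1, so Ȟ^0 ≅ Z/7
Ȟ^1 = (7 − 0) − 5 = 2, so Ȟ^1 ≅ Z/7 ⊕ Z/7
Ȟ^2 = (0 − 0) − 0 = 0, so Ȟ^2 ≅ 0

Ȟ^0(U;F) ≅ Z/7, Ȟ^1(U;F) ≅ Z/7 ⊕ Z/7, Ȟ^2(U;F) ≅ 0


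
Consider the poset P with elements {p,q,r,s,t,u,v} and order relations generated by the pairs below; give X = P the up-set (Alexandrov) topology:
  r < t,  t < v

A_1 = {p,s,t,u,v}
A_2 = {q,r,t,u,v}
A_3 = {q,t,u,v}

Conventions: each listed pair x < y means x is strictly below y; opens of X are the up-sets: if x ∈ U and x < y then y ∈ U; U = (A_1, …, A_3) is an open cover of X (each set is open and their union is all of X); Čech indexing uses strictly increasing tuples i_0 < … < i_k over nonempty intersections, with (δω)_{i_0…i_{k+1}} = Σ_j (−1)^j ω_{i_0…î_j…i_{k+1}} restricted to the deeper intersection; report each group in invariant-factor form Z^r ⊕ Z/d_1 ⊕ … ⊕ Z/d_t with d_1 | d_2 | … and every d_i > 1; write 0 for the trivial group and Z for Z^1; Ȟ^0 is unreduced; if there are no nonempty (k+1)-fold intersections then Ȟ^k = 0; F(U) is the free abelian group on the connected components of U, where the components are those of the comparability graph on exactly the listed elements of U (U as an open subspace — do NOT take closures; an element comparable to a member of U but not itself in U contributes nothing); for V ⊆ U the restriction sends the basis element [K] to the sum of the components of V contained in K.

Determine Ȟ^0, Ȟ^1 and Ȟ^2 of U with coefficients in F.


cover nerve:
  A12={t,u,v} A13={t,u,v} A23={q,t,u,v}
  A123={t,u,v}
components per intersection:
  A1: {p} {s} {t,v} {u}
  A2: {q} {r,t,v} {u}
  A3: {q} {t,v} {u}
  A12: {t,v} {u}
  A13: {t,v} {u}
  A23: {q} {t,v} {u}
  A123: {t,v} {u}
C dims 10,7,2; δ0: rk 5, SNF 1^5; δ1: rk 2, SNF 1^2
Ȟ^0: (10−5)−0=5 ⇒ Z^5
Ȟ^1: (7−2)−5=0 ⇒ 0
Ȟ^2: (2−0)−2=0 ⇒ 0

Ȟ^0 = Z^5; Ȟ^1 = 0; Ȟ^2 = 0


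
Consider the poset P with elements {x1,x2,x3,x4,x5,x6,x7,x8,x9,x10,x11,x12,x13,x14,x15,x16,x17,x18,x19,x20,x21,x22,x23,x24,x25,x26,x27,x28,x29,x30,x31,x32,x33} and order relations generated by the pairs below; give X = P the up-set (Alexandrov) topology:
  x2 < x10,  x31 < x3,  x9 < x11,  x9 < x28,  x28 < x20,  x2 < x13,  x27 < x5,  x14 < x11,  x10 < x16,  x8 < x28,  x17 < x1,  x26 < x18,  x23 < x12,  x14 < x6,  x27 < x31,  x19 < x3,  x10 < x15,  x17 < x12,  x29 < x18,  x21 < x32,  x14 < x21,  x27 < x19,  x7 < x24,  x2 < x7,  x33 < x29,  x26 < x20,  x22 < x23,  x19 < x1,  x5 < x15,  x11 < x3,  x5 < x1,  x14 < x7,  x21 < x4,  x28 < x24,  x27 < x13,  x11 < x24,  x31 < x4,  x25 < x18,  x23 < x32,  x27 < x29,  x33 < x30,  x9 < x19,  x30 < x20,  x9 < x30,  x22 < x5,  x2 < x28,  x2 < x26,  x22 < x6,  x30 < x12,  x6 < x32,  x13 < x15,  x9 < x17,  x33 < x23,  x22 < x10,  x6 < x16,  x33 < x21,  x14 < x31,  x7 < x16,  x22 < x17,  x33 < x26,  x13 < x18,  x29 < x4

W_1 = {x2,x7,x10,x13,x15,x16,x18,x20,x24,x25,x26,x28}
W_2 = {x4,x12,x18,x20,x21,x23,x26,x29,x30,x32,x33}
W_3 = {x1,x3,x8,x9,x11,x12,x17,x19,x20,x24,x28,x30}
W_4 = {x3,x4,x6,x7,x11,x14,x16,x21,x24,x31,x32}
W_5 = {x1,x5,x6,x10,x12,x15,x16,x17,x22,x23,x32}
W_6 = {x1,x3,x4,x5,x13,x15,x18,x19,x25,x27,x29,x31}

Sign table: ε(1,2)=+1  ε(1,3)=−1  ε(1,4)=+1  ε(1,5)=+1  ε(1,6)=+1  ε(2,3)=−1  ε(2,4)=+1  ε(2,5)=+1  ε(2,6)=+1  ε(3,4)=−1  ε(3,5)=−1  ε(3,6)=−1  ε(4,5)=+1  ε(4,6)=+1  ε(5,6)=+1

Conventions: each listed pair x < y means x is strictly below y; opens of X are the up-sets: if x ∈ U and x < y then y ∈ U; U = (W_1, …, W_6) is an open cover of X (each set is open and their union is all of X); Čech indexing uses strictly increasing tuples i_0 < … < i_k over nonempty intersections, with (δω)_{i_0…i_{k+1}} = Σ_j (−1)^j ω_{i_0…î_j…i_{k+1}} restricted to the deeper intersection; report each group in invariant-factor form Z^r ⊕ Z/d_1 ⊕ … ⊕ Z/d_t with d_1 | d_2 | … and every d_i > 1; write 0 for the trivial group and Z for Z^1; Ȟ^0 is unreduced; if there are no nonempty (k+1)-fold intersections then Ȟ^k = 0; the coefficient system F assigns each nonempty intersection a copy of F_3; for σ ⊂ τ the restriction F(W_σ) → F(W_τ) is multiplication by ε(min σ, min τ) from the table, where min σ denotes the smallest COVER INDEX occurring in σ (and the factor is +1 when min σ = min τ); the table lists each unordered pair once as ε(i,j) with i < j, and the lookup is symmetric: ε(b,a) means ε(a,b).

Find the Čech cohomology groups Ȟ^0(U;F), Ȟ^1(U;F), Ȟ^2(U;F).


cover nerve:
  W12={x18,x20,x26} W13={x20,x24,x28} W14={x7,x16,x24} W15={x10,x15,x16} W16={x13,x15,x18,x25} W23={x12,x20,x30} W24={x4,x21,x32} W25={x12,x23,x32} W26={x4,x18,x29} W34={x3,x11,x24} W35={x1,x12,x17} W36={x1,x3,x19} W45={x6,x16,x32} W46={x3,x4,x31} W56={x1,x5,x15}
  W123={x20} W126={x18} W134={x24} W145={x16} W156={x15} W235={x12} W245={x32} W246={x4} W346={x3} W356={x1}
C dims 6,15,10; δ0: rk_F3 5; δ1: rk_F3 10
Ȟ^0: (6−5)−0=1 ⇒ Z/3
Ȟ^1: (15−10)−5=0 ⇒ 0
Ȟ^2: (10−0)−10=0 ⇒ 0

Ȟ^0 = Z/3; Ȟ^1 = 0; Ȟ^2 = 0


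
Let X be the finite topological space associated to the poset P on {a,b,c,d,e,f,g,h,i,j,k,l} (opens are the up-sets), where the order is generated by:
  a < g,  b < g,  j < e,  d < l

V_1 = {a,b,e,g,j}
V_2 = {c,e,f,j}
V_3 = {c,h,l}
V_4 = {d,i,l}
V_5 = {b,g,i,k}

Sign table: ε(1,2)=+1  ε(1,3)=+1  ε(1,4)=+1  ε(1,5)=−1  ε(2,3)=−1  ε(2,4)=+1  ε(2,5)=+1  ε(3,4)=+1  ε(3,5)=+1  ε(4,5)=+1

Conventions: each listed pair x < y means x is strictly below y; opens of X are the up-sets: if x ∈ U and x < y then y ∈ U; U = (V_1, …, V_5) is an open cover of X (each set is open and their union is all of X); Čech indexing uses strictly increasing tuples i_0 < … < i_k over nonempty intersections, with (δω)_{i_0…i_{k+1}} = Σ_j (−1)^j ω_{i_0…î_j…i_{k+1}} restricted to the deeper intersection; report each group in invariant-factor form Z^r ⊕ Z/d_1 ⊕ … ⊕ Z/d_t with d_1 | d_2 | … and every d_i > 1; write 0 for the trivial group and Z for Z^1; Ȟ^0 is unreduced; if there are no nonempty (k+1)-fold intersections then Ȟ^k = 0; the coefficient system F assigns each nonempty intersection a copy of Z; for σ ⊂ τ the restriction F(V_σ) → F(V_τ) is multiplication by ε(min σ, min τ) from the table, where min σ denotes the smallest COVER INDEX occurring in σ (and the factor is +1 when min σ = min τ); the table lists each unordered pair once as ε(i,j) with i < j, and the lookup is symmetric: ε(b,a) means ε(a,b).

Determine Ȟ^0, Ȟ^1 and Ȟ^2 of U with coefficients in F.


nonempty overlaps:
  V12={e,j} V15={b,g} V23={c} V34={l} V45={i}
C dims 5,5; δ0: rk 4, SNF 1^4
degree 0: 5−4−0 = 1 → Ȟ^0 ≅ Z
degree 1: 5−0−4 = 1 → Ȟ^1 ≅ Z
degree 2: 0−0−0 = 0 → Ȟ^2 ≅ 0

Ȟ^0(U;F) ≅ Z,  Ȟ^1(U;F) ≅ Z,  Ȟ^2(U;F) ≅ 0


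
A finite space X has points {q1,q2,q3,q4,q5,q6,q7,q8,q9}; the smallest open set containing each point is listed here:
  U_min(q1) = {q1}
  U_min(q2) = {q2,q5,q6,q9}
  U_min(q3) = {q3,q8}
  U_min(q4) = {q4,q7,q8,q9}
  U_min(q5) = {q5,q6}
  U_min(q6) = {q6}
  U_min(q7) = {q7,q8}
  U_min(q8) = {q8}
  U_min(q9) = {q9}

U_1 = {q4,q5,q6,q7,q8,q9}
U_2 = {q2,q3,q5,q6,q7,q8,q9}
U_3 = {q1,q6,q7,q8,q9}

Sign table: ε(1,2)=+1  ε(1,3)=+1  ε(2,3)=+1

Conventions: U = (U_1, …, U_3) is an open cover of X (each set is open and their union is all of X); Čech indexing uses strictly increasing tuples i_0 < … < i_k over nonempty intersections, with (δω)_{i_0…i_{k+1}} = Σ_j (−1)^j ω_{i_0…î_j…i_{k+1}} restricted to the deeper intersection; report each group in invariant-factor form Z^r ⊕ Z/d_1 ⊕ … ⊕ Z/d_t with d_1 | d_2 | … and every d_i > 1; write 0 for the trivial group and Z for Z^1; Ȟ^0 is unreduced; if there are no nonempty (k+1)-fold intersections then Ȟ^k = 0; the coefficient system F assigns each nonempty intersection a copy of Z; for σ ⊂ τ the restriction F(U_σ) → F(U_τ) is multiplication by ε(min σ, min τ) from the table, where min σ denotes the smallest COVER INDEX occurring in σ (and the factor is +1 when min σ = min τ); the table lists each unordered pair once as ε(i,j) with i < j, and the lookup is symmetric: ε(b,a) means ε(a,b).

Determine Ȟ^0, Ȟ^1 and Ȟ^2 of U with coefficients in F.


nonempty overlaps:
  U12={q5,q6,q7,q8,q9} U13={q6,q7,q8,q9} U23={q6,q7,q8,q9}
  U123={q6,q7,q8,q9}
C dims 3,3,1; δ0: rk 2, SNF 1^2; δ1: rk 1, SNF 1^1
degree 0: 3−2−0 = 1 → Ȟ^0 ≅ Z
degree 1: 3−1−2 = 0 → Ȟ^1 ≅ 0
degree 2: 1−0−1 = 0 → Ȟ^2 ≅ 0

Ȟ^0(U;F) ≅ Z, Ȟ^1(U;F) ≅ 0 and Ȟ^2(U;F) ≅ 0


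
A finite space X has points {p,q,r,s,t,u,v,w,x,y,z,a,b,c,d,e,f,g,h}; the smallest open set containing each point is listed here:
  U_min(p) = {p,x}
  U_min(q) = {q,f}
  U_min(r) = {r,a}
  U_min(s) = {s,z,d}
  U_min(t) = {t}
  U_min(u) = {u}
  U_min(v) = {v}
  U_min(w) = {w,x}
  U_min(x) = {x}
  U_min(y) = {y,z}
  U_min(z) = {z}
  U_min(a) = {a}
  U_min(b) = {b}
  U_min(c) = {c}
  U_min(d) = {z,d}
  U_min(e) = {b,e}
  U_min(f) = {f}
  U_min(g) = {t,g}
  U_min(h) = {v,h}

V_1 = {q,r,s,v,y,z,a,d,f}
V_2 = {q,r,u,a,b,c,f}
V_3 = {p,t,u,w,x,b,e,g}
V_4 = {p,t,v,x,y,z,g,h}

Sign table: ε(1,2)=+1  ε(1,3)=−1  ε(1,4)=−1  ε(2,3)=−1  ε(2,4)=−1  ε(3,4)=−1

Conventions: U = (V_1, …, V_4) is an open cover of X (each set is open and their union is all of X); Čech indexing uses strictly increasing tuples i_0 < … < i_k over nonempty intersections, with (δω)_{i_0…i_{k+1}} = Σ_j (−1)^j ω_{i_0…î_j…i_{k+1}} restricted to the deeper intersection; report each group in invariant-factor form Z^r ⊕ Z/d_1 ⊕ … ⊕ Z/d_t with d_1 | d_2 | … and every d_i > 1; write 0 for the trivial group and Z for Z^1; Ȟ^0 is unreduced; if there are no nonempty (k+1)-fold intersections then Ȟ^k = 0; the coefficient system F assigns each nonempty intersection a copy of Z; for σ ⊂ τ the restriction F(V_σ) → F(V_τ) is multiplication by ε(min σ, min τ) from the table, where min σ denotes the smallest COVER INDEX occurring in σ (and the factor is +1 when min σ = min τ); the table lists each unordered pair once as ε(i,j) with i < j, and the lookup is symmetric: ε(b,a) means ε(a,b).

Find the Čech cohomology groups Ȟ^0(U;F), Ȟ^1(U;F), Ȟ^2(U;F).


nerve simplices:
  V12={q,r,a,f} V14={v,y,z} V23={u,b} V34={p,t,x,g}
C dims 4,4; δ0: rk 4, SNF 1^3·2
degree 0: 4−4−0 = 0 → Ȟ^0 ≅ 0
degree 1: 4−0−4 = 0 plus torsion [2] → Ȟ^1 ≅ Z/2
degree 2: 0−0−0 = 0 → Ȟ^2 ≅ 0

Ȟ^0 = 0, Ȟ^1 = Z/2 and Ȟ^2 = 0


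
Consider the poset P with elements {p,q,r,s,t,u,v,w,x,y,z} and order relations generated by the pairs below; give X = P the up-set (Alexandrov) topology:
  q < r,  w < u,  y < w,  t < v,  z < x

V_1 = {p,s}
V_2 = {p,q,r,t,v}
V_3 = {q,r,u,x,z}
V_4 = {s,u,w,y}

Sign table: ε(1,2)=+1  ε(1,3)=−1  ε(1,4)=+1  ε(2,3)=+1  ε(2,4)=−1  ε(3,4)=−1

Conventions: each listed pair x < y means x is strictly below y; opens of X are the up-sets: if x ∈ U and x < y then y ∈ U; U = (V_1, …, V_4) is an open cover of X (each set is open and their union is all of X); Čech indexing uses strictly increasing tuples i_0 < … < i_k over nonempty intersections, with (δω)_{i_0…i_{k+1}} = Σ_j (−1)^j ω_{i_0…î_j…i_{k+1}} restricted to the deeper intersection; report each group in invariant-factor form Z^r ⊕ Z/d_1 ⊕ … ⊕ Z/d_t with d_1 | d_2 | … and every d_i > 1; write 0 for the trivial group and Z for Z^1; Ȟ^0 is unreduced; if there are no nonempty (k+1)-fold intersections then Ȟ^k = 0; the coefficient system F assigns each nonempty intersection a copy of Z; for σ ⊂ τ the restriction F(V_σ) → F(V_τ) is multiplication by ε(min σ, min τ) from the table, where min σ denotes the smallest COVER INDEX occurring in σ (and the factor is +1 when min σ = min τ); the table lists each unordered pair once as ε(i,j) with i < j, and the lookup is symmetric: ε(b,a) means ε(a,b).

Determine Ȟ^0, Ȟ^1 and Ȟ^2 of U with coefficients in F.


nonempty intersections:
  V12={p} V14={s} V23={q,r} V34={u}
C dims 4,4; δ0: rk 4, SNF 1^3·2
Ȟ^0: (4−4)−0=0 ⇒ 0
Ȟ^1: (4−0)−4=0 plus torsion [2] ⇒ Z/2
Ȟ^2: (0−0)−0=0 ⇒ 0

Ȟ^0 = 0, Ȟ^1 = Z/2 and Ȟ^2 = 0


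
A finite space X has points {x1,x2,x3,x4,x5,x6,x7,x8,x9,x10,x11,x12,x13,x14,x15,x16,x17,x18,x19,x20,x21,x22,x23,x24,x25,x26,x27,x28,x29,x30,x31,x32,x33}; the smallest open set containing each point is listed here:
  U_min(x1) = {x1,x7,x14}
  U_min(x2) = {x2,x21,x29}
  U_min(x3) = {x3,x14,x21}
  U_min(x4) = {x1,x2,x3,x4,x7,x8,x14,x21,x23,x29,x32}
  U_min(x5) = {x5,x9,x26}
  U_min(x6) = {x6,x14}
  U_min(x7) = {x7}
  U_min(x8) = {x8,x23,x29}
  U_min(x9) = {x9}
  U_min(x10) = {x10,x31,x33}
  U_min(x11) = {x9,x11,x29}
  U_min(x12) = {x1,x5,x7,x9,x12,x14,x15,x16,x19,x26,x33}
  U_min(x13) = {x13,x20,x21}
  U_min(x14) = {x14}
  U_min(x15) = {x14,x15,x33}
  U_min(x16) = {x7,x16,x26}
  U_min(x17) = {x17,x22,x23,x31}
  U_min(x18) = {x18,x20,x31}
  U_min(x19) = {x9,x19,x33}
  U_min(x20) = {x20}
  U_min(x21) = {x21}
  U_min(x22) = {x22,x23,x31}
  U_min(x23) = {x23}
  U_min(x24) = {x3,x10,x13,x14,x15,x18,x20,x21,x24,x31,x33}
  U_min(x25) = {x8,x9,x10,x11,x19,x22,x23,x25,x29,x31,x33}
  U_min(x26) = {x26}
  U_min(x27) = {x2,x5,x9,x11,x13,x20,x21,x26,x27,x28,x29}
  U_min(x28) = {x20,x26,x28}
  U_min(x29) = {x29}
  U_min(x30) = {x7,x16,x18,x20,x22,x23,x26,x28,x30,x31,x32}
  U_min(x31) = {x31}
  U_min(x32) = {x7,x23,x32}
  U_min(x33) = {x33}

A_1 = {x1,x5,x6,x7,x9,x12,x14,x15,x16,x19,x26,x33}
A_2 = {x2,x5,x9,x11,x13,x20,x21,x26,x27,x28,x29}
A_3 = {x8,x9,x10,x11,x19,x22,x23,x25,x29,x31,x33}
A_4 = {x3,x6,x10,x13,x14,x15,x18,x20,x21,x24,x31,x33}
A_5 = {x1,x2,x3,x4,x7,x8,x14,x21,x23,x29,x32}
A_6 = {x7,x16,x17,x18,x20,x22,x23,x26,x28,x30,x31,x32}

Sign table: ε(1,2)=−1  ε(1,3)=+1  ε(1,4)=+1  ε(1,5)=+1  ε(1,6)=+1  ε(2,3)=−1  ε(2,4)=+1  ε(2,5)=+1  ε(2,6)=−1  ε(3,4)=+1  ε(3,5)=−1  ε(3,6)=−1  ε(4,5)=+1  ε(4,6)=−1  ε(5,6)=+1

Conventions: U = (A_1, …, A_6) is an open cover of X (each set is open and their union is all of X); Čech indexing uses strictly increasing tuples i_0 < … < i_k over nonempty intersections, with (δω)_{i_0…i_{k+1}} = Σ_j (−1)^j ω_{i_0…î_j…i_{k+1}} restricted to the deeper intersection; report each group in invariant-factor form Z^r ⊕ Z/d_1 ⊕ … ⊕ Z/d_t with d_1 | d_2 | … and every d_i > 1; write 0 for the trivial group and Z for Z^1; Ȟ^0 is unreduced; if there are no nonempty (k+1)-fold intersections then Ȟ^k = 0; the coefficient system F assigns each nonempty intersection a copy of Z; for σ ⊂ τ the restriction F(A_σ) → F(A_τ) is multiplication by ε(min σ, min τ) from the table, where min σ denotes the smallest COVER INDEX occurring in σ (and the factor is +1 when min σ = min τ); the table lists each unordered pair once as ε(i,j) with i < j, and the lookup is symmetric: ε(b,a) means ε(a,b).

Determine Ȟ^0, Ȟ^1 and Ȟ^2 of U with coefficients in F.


nerve of the cover:
  A12={x5,x9,x26} A13={x9,x19,x33} A14={x6,x14,x15,x33} A15={x1,x7,x14} A16={x7,x16,x26} A23={x9,x11,x29} A24={x13,x20,x21} A25={x2,x21,x29} A26={x20,x26,x28} A34={x10,x31,x33} A35={x8,x23,x29} A36={x22,x23,x31} A45={x3,x14,x21} A46={x18,x20,x31} A56={x7,x23,x32}
  A123={x9} A126={x26} A134={x33} A145={x14} A156={x7} A235={x29} A245={x21} A246={x20} A346={x31} A356={x23}
C dims 6,15,10; δ0: rk 6, SNF 1^5·2; δ1: rk 9, SNF 1^9
Ȟ^0 = (6 − 6) − 0 = 0, so Ȟ^0 ≅ 0
Ȟ^1 = (15 − 9) − 6 = 0 plus torsion [2], so Ȟ^1 ≅ Z/2
Ȟ^2 = (10 − 0) − 9 = 1, so Ȟ^2 ≅ Z

Ȟ^0 ≅ 0; Ȟ^1 ≅ Z/2; Ȟ^2 ≅ Z


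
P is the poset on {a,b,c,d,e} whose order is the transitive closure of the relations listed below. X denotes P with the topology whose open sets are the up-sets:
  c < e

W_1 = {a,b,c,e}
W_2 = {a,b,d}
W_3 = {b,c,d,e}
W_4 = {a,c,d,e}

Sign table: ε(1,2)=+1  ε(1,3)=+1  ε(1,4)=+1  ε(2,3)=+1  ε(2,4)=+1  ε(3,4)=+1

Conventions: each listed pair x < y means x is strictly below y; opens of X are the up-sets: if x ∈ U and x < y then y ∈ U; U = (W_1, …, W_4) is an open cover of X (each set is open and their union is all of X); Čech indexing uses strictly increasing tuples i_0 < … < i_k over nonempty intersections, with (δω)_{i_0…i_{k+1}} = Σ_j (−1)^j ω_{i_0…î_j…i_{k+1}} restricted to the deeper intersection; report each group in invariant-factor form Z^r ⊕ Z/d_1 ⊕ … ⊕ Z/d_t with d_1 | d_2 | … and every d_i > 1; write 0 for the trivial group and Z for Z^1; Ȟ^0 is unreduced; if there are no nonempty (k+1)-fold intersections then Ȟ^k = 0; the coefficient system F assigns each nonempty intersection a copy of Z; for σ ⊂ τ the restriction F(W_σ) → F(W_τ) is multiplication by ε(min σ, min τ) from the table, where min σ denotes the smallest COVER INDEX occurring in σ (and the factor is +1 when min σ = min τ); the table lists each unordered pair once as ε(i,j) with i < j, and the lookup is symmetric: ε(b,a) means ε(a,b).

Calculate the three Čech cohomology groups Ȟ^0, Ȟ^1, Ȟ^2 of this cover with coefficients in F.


Ȟ^0(U;F) ≅ Z,  Ȟ^1(U;F) ≅ 0,  Ȟ^2(U;F) ≅ Z

nerve simplices:
  W12={a,b} W13={b,c,e} W14={a,c,e} W23={b,d} W24={a,d} W34={c,d,e}
  W123={b} W124={a} W134={c,e} W234={d}
C dims 4,6,4; δ0: rk 3, SNF 1^3; δ1: rk 3, SNF 1^3
degree 0: 4−3−0 = 1 → Ȟ^0 ≅ Z
degree 1: 6−3−3 = 0 → Ȟ^1 ≅ 0
degree 2: 4−0−3 = 1 → Ȟ^2 ≅ Z
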